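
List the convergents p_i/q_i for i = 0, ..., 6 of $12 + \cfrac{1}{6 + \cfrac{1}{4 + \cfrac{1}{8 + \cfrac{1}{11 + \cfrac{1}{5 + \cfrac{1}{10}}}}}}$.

12/1, 73/6, 304/25, 2505/206, 27859/2291, 141800/11661, 1445859/118901

Using the convergent recurrence p_i = a_i*p_{i-1} + p_{i-2}, q_i = a_i*q_{i-1} + q_{i-2} with p_{-2}=0, p_{-1}=1, q_{-2}=1, q_{-1}=0:
  i=0: a_0=12, p_0 = 12*1 + 0 = 12, q_0 = 12*0 + 1 = 1.
  i=1: a_1=6, p_1 = 6*12 + 1 = 73, q_1 = 6*1 + 0 = 6.
  i=2: a_2=4, p_2 = 4*73 + 12 = 304, q_2 = 4*6 + 1 = 25.
  i=3: a_3=8, p_3 = 8*304 + 73 = 2505, q_3 = 8*25 + 6 = 206.
  i=4: a_4=11, p_4 = 11*2505 + 304 = 27859, q_4 = 11*206 + 25 = 2291.
  i=5: a_5=5, p_5 = 5*27859 + 2505 = 141800, q_5 = 5*2291 + 206 = 11661.
  i=6: a_6=10, p_6 = 10*141800 + 27859 = 1445859, q_6 = 10*11661 + 2291 = 118901.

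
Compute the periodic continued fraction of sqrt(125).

Write x_i = (sqrt(125) + m_i)/d_i with (m_0, d_0) = (0, 1). a_0 = floor(sqrt(125)) = 11, since 11^2 = 121 <= 125 < 144 = 12^2.
Iterate m_{i+1} = d_i*a_i - m_i, d_{i+1} = (125 - m_{i+1}^2)/d_i, a_{i+1} = floor((a_0 + m_{i+1})/d_{i+1}):
  m_1 = 1*11 - 0 = 11, d_1 = (125 - 11^2)/1 = 4/1 = 4, a_1 = floor((11 + 11)/4) = 5.
  m_2 = 4*5 - 11 = 9, d_2 = (125 - 9^2)/4 = 44/4 = 11, a_2 = floor((11 + 9)/11) = 1.
  m_3 = 11*1 - 9 = 2, d_3 = (125 - 2^2)/11 = 121/11 = 11, a_3 = floor((11 + 2)/11) = 1.
  m_4 = 11*1 - 2 = 9, d_4 = (125 - 9^2)/11 = 44/11 = 4, a_4 = floor((11 + 9)/4) = 5.
  m_5 = 4*5 - 9 = 11, d_5 = (125 - 11^2)/4 = 4/4 = 1, a_5 = floor((11 + 11)/1) = 22.
  m_6 = 1*22 - 11 = 11, d_6 = (125 - 11^2)/1 = 4/1 = 4: (m_6, d_6) = (m_1, d_1) = (11, 4), so from here the quotients repeat a_1, ..., a_5; the period length is 5.
Hence the expansion of sqrt(125) is a_0 = 11 followed by the repeating block 5, 1, 1, 5, 22 (period 5).

[11; (5, 1, 1, 5, 22)]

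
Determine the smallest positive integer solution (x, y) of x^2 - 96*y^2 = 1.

First expand sqrt(96) as a continued fraction. With x_i = (sqrt(96) + m_i)/d_i and (m_0, d_0) = (0, 1): a_0 = floor(sqrt(96)) = 9, since 9^2 = 81 <= 96 < 100 = 10^2.
Iterate m_{i+1} = d_i*a_i - m_i, d_{i+1} = (96 - m_{i+1}^2)/d_i, a_{i+1} = floor((a_0 + m_{i+1})/d_{i+1}):
  m_1 = 1*9 - 0 = 9, d_1 = (96 - 9^2)/1 = 15/1 = 15, a_1 = floor((9 + 9)/15) = 1.
  m_2 = 15*1 - 9 = 6, d_2 = (96 - 6^2)/15 = 60/15 = 4, a_2 = floor((9 + 6)/4) = 3.
  m_3 = 4*3 - 6 = 6, d_3 = (96 - 6^2)/4 = 60/4 = 15, a_3 = floor((9 + 6)/15) = 1.
  m_4 = 15*1 - 6 = 9, d_4 = (96 - 9^2)/15 = 15/15 = 1, a_4 = floor((9 + 9)/1) = 18.
  m_5 = 1*18 - 9 = 9, d_5 = (96 - 9^2)/1 = 15/1 = 15: (m_5, d_5) = (m_1, d_1) = (9, 15), so from here the quotients repeat a_1, ..., a_4; the period length is 4.
So sqrt(96) = [9; (1, 3, 1, 18)] with period length k = 4.
k is even, so the fundamental solution of x^2 - 96y^2 = 1 is (p_{k-1}, q_{k-1}) = (p_3, q_3); compute convergents through index 3.
Convergents (p_i = a_i*p_{i-1} + p_{i-2}, q_i = a_i*q_{i-1} + q_{i-2} with p_{-2}=0, p_{-1}=1, q_{-2}=1, q_{-1}=0):
  i=0: a_0=9, p_0 = 9*1 + 0 = 9, q_0 = 9*0 + 1 = 1.
  i=1: a_1=1, p_1 = 1*9 + 1 = 10, q_1 = 1*1 + 0 = 1.
  i=2: a_2=3, p_2 = 3*10 + 9 = 39, q_2 = 3*1 + 1 = 4.
  i=3: a_3=1, p_3 = 1*39 + 10 = 49, q_3 = 1*4 + 1 = 5.
Check: 49^2 - 96*5^2 = 2401 - 2400 = 1, so (x, y) = (49, 5) solves the equation, and by the theorem it is the least positive solution.

(x, y) = (49, 5)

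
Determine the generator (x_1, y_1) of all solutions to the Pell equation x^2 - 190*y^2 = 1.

First expand sqrt(190) as a continued fraction. With x_i = (sqrt(190) + m_i)/d_i and (m_0, d_0) = (0, 1): a_0 = floor(sqrt(190)) = 13, since 13^2 = 169 <= 190 < 196 = 14^2.
Iterate m_{i+1} = d_i*a_i - m_i, d_{i+1} = (190 - m_{i+1}^2)/d_i, a_{i+1} = floor((a_0 + m_{i+1})/d_{i+1}):
  m_1 = 1*13 - 0 = 13, d_1 = (190 - 13^2)/1 = 21/1 = 21, a_1 = floor((13 + 13)/21) = 1.
  m_2 = 21*1 - 13 = 8, d_2 = (190 - 8^2)/21 = 126/21 = 6, a_2 = floor((13 + 8)/6) = 3.
  m_3 = 6*3 - 8 = 10, d_3 = (190 - 10^2)/6 = 90/6 = 15, a_3 = floor((13 + 10)/15) = 1.
  m_4 = 15*1 - 10 = 5, d_4 = (190 - 5^2)/15 = 165/15 = 11, a_4 = floor((13 + 5)/11) = 1.
  m_5 = 11*1 - 5 = 6, d_5 = (190 - 6^2)/11 = 154/11 = 14, a_5 = floor((13 + 6)/14) = 1.
  m_6 = 14*1 - 6 = 8, d_6 = (190 - 8^2)/14 = 126/14 = 9, a_6 = floor((13 + 8)/9) = 2.
  m_7 = 9*2 - 8 = 10, d_7 = (190 - 10^2)/9 = 90/9 = 10, a_7 = floor((13 + 10)/10) = 2.
  m_8 = 10*2 - 10 = 10, d_8 = (190 - 10^2)/10 = 90/10 = 9, a_8 = floor((13 + 10)/9) = 2.
  m_9 = 9*2 - 10 = 8, d_9 = (190 - 8^2)/9 = 126/9 = 14, a_9 = floor((13 + 8)/14) = 1.
  m_10 = 14*1 - 8 = 6, d_10 = (190 - 6^2)/14 = 154/14 = 11, a_10 = floor((13 + 6)/11) = 1.
  m_11 = 11*1 - 6 = 5, d_11 = (190 - 5^2)/11 = 165/11 = 15, a_11 = floor((13 + 5)/15) = 1.
  m_12 = 15*1 - 5 = 10, d_12 = (190 - 10^2)/15 = 90/15 = 6, a_12 = floor((13 + 10)/6) = 3.
  m_13 = 6*3 - 10 = 8, d_13 = (190 - 8^2)/6 = 126/6 = 21, a_13 = floor((13 + 8)/21) = 1.
  m_14 = 21*1 - 8 = 13, d_14 = (190 - 13^2)/21 = 21/21 = 1, a_14 = floor((13 + 13)/1) = 26.
  m_15 = 1*26 - 13 = 13, d_15 = (190 - 13^2)/1 = 21/1 = 21: (m_15, d_15) = (m_1, d_1) = (13, 21), so from here the quotients repeat a_1, ..., a_14; the period length is 14.
So sqrt(190) = [13; (1, 3, 1, 1, 1, 2, 2, 2, 1, 1, 1, 3, 1, 26)] with period length k = 14.
k is even, so the fundamental solution of x^2 - 190y^2 = 1 is (p_{k-1}, q_{k-1}) = (p_13, q_13); compute convergents through index 13.
Convergents (p_i = a_i*p_{i-1} + p_{i-2}, q_i = a_i*q_{i-1} + q_{i-2} with p_{-2}=0, p_{-1}=1, q_{-2}=1, q_{-1}=0):
  i=0: a_0=13, p_0 = 13*1 + 0 = 13, q_0 = 13*0 + 1 = 1.
  i=1: a_1=1, p_1 = 1*13 + 1 = 14, q_1 = 1*1 + 0 = 1.
  i=2: a_2=3, p_2 = 3*14 + 13 = 55, q_2 = 3*1 + 1 = 4.
  i=3: a_3=1, p_3 = 1*55 + 14 = 69, q_3 = 1*4 + 1 = 5.
  i=4: a_4=1, p_4 = 1*69 + 55 = 124, q_4 = 1*5 + 4 = 9.
  i=5: a_5=1, p_5 = 1*124 + 69 = 193, q_5 = 1*9 + 5 = 14.
  i=6: a_6=2, p_6 = 2*193 + 124 = 510, q_6 = 2*14 + 9 = 37.
  i=7: a_7=2, p_7 = 2*510 + 193 = 1213, q_7 = 2*37 + 14 = 88.
  i=8: a_8=2, p_8 = 2*1213 + 510 = 2936, q_8 = 2*88 + 37 = 213.
  i=9: a_9=1, p_9 = 1*2936 + 1213 = 4149, q_9 = 1*213 + 88 = 301.
  i=10: a_10=1, p_10 = 1*4149 + 2936 = 7085, q_10 = 1*301 + 213 = 514.
  i=11: a_11=1, p_11 = 1*7085 + 4149 = 11234, q_11 = 1*514 + 301 = 815.
  i=12: a_12=3, p_12 = 3*11234 + 7085 = 40787, q_12 = 3*815 + 514 = 2959.
  i=13: a_13=1, p_13 = 1*40787 + 11234 = 52021, q_13 = 1*2959 + 815 = 3774.
Check: 52021^2 - 190*3774^2 = 2706184441 - 2706184440 = 1, so (x, y) = (52021, 3774) solves the equation, and by the theorem it is the least positive solution.

(x, y) = (52021, 3774)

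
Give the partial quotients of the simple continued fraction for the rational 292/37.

[7; 1, 8, 4]

Run the Euclidean algorithm on 292 and 37; the successive quotients are the partial quotients a_0, a_1, ... (each step inverts the fractional part left over by the previous one):
  292 = 7*37 + 33, so a_0 = 7.
  37 = 1*33 + 4, so a_1 = 1.
  33 = 8*4 + 1, so a_2 = 8.
  4 = 4*1 + 0, so a_3 = 4.
The remainder reaches 0 after 4 divisions, so the expansion has 4 partial quotients, read off in order.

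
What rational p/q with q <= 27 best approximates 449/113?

Expand x = 449/113 as a continued fraction with the Euclidean algorithm:
  449 = 3*113 + 110, so a_0 = 3.
  113 = 1*110 + 3, so a_1 = 1.
  110 = 36*3 + 2, so a_2 = 36.
  3 = 1*2 + 1, so a_3 = 1.
  2 = 2*1 + 0, so a_4 = 2.
so x = [3; 1, 36, 1, 2].
Convergents (p_i = a_i*p_{i-1} + p_{i-2}, q_i = a_i*q_{i-1} + q_{i-2} with p_{-2}=0, p_{-1}=1, q_{-2}=1, q_{-1}=0), until the denominator exceeds 27:
  i=0: a_0=3, p_0 = 3*1 + 0 = 3, q_0 = 3*0 + 1 = 1.
  i=1: a_1=1, p_1 = 1*3 + 1 = 4, q_1 = 1*1 + 0 = 1.
  i=2: a_2=36, p_2 = 36*4 + 3 = 147, q_2 = 36*1 + 1 = 37.
q_2 = 37 > 27, so the last convergent with denominator <= 27 is p_1/q_1 = 4/1.
The closest fraction with denominator <= 27 is either p_1/q_1 or the intermediate fraction (k*p_1 + p_0)/(k*q_1 + q_0) with the largest k >= 1 whose denominator stays <= 27; these approach x as k grows, and every other convergent or intermediate fraction in range is farther away.
Largest k: floor((27 - q_0)/q_1) = floor((27 - 1)/1) = 26.
That gives (26*4 + 3)/(26*1 + 1) = 107/27.
Compare the errors: |x - 4/1| = |449*1 - 4*113|/(113*1) = 3/113, and |x - 107/27| = |449*27 - 107*113|/(113*27) = 32/3051.
Cross-multiplying, 32*113 = 3616 < 9153 = 3*3051, so 32/3051 is smaller: the intermediate fraction 107/27 is closer to x than 4/1.

107/27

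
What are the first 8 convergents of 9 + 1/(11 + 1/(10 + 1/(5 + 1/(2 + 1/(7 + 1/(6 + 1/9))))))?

9/1, 100/11, 1009/111, 5145/566, 11299/1243, 84238/9267, 516727/56845, 4734781/520872

Using the convergent recurrence p_i = a_i*p_{i-1} + p_{i-2}, q_i = a_i*q_{i-1} + q_{i-2} with p_{-2}=0, p_{-1}=1, q_{-2}=1, q_{-1}=0:
  i=0: a_0=9, p_0 = 9*1 + 0 = 9, q_0 = 9*0 + 1 = 1.
  i=1: a_1=11, p_1 = 11*9 + 1 = 100, q_1 = 11*1 + 0 = 11.
  i=2: a_2=10, p_2 = 10*100 + 9 = 1009, q_2 = 10*11 + 1 = 111.
  i=3: a_3=5, p_3 = 5*1009 + 100 = 5145, q_3 = 5*111 + 11 = 566.
  i=4: a_4=2, p_4 = 2*5145 + 1009 = 11299, q_4 = 2*566 + 111 = 1243.
  i=5: a_5=7, p_5 = 7*11299 + 5145 = 84238, q_5 = 7*1243 + 566 = 9267.
  i=6: a_6=6, p_6 = 6*84238 + 11299 = 516727, q_6 = 6*9267 + 1243 = 56845.
  i=7: a_7=9, p_7 = 9*516727 + 84238 = 4734781, q_7 = 9*56845 + 9267 = 520872.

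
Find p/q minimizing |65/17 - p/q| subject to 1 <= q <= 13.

Expand x = 65/17 as a continued fraction with the Euclidean algorithm:
  65 = 3*17 + 14, so a_0 = 3.
  17 = 1*14 + 3, so a_1 = 1.
  14 = 4*3 + 2, so a_2 = 4.
  3 = 1*2 + 1, so a_3 = 1.
  2 = 2*1 + 0, so a_4 = 2.
so x = [3; 1, 4, 1, 2].
Convergents (p_i = a_i*p_{i-1} + p_{i-2}, q_i = a_i*q_{i-1} + q_{i-2} with p_{-2}=0, p_{-1}=1, q_{-2}=1, q_{-1}=0), until the denominator exceeds 13:
  i=0: a_0=3, p_0 = 3*1 + 0 = 3, q_0 = 3*0 + 1 = 1.
  i=1: a_1=1, p_1 = 1*3 + 1 = 4, q_1 = 1*1 + 0 = 1.
  i=2: a_2=4, p_2 = 4*4 + 3 = 19, q_2 = 4*1 + 1 = 5.
  i=3: a_3=1, p_3 = 1*19 + 4 = 23, q_3 = 1*5 + 1 = 6.
  i=4: a_4=2, p_4 = 2*23 + 19 = 65, q_4 = 2*6 + 5 = 17.
q_4 = 17 > 13, so the last convergent with denominator <= 13 is p_3/q_3 = 23/6.
The closest fraction with denominator <= 13 is either p_3/q_3 or the intermediate fraction (k*p_3 + p_2)/(k*q_3 + q_2) with the largest k >= 1 whose denominator stays <= 13; these approach x as k grows, and every other convergent or intermediate fraction in range is farther away.
Largest k: floor((13 - q_2)/q_3) = floor((13 - 5)/6) = 1.
That gives (1*23 + 19)/(1*6 + 5) = 42/11.
Compare the errors: |x - 23/6| = |65*6 - 23*17|/(17*6) = 1/102, and |x - 42/11| = |65*11 - 42*17|/(17*11) = 1/187.
Cross-multiplying, 1*102 = 102 < 187 = 1*187, so 1/187 is smaller: the intermediate fraction 42/11 is closer to x than 23/6.

42/11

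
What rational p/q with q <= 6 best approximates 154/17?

9/1

Expand x = 154/17 as a continued fraction with the Euclidean algorithm:
  154 = 9*17 + 1, so a_0 = 9.
  17 = 17*1 + 0, so a_1 = 17.
so x = [9; 17].
Convergents (p_i = a_i*p_{i-1} + p_{i-2}, q_i = a_i*q_{i-1} + q_{i-2} with p_{-2}=0, p_{-1}=1, q_{-2}=1, q_{-1}=0), until the denominator exceeds 6:
  i=0: a_0=9, p_0 = 9*1 + 0 = 9, q_0 = 9*0 + 1 = 1.
  i=1: a_1=17, p_1 = 17*9 + 1 = 154, q_1 = 17*1 + 0 = 17.
q_1 = 17 > 6, so the last convergent with denominator <= 6 is p_0/q_0 = 9/1.
The closest fraction with denominator <= 6 is either p_0/q_0 or the intermediate fraction (k*p_0 + p_{-1})/(k*q_0 + q_{-1}) with the largest k >= 1 whose denominator stays <= 6; these approach x as k grows, and every other convergent or intermediate fraction in range is farther away.
Largest k: floor((6 - q_{-1})/q_0) = floor((6 - 0)/1) = 6 (using the seeds p_{-1} = 1, q_{-1} = 0).
That gives (6*9 + 1)/(6*1 + 0) = 55/6.
Compare the errors: |x - 9/1| = |154*1 - 9*17|/(17*1) = 1/17, and |x - 55/6| = |154*6 - 55*17|/(17*6) = 11/102.
Cross-multiplying, 1*102 = 102 < 187 = 11*17, so 1/17 is smaller: the convergent 9/1 is closer to x than 55/6.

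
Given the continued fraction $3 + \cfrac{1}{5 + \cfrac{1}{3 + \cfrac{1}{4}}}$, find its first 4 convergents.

3/1, 16/5, 51/16, 220/69

Using the convergent recurrence p_i = a_i*p_{i-1} + p_{i-2}, q_i = a_i*q_{i-1} + q_{i-2} with p_{-2}=0, p_{-1}=1, q_{-2}=1, q_{-1}=0:
  i=0: a_0=3, p_0 = 3*1 + 0 = 3, q_0 = 3*0 + 1 = 1.
  i=1: a_1=5, p_1 = 5*3 + 1 = 16, q_1 = 5*1 + 0 = 5.
  i=2: a_2=3, p_2 = 3*16 + 3 = 51, q_2 = 3*5 + 1 = 16.
  i=3: a_3=4, p_3 = 4*51 + 16 = 220, q_3 = 4*16 + 5 = 69.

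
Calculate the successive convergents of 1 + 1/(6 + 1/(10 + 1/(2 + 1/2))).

1/1, 7/6, 71/61, 149/128, 369/317

Using the convergent recurrence p_i = a_i*p_{i-1} + p_{i-2}, q_i = a_i*q_{i-1} + q_{i-2} with p_{-2}=0, p_{-1}=1, q_{-2}=1, q_{-1}=0:
  i=0: a_0=1, p_0 = 1*1 + 0 = 1, q_0 = 1*0 + 1 = 1.
  i=1: a_1=6, p_1 = 6*1 + 1 = 7, q_1 = 6*1 + 0 = 6.
  i=2: a_2=10, p_2 = 10*7 + 1 = 71, q_2 = 10*6 + 1 = 61.
  i=3: a_3=2, p_3 = 2*71 + 7 = 149, q_3 = 2*61 + 6 = 128.
  i=4: a_4=2, p_4 = 2*149 + 71 = 369, q_4 = 2*128 + 61 = 317.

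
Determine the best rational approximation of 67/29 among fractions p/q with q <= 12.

Expand x = 67/29 as a continued fraction with the Euclidean algorithm:
  67 = 2*29 + 9, so a_0 = 2.
  29 = 3*9 + 2, so a_1 = 3.
  9 = 4*2 + 1, so a_2 = 4.
  2 = 2*1 + 0, so a_3 = 2.
so x = [2; 3, 4, 2].
Convergents (p_i = a_i*p_{i-1} + p_{i-2}, q_i = a_i*q_{i-1} + q_{i-2} with p_{-2}=0, p_{-1}=1, q_{-2}=1, q_{-1}=0), until the denominator exceeds 12:
  i=0: a_0=2, p_0 = 2*1 + 0 = 2, q_0 = 2*0 + 1 = 1.
  i=1: a_1=3, p_1 = 3*2 + 1 = 7, q_1 = 3*1 + 0 = 3.
  i=2: a_2=4, p_2 = 4*7 + 2 = 30, q_2 = 4*3 + 1 = 13.
q_2 = 13 > 12, so the last convergent with denominator <= 12 is p_1/q_1 = 7/3.
The closest fraction with denominator <= 12 is either p_1/q_1 or the intermediate fraction (k*p_1 + p_0)/(k*q_1 + q_0) with the largest k >= 1 whose denominator stays <= 12; these approach x as k grows, and every other convergent or intermediate fraction in range is farther away.
Largest k: floor((12 - q_0)/q_1) = floor((12 - 1)/3) = 3.
That gives (3*7 + 2)/(3*3 + 1) = 23/10.
Compare the errors: |x - 7/3| = |67*3 - 7*29|/(29*3) = 2/87, and |x - 23/10| = |67*10 - 23*29|/(29*10) = 3/290.
Cross-multiplying, 3*87 = 261 < 580 = 2*290, so 3/290 is smaller: the intermediate fraction 23/10 is closer to x than 7/3.

23/10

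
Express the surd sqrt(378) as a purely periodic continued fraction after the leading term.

[19; (2, 3, 1, 4, 1, 3, 2, 38)]

Write x_i = (sqrt(378) + m_i)/d_i with (m_0, d_0) = (0, 1). a_0 = floor(sqrt(378)) = 19, since 19^2 = 361 <= 378 < 400 = 20^2.
Iterate m_{i+1} = d_i*a_i - m_i, d_{i+1} = (378 - m_{i+1}^2)/d_i, a_{i+1} = floor((a_0 + m_{i+1})/d_{i+1}):
  m_1 = 1*19 - 0 = 19, d_1 = (378 - 19^2)/1 = 17/1 = 17, a_1 = floor((19 + 19)/17) = 2.
  m_2 = 17*2 - 19 = 15, d_2 = (378 - 15^2)/17 = 153/17 = 9, a_2 = floor((19 + 15)/9) = 3.
  m_3 = 9*3 - 15 = 12, d_3 = (378 - 12^2)/9 = 234/9 = 26, a_3 = floor((19 + 12)/26) = 1.
  m_4 = 26*1 - 12 = 14, d_4 = (378 - 14^2)/26 = 182/26 = 7, a_4 = floor((19 + 14)/7) = 4.
  m_5 = 7*4 - 14 = 14, d_5 = (378 - 14^2)/7 = 182/7 = 26, a_5 = floor((19 + 14)/26) = 1.
  m_6 = 26*1 - 14 = 12, d_6 = (378 - 12^2)/26 = 234/26 = 9, a_6 = floor((19 + 12)/9) = 3.
  m_7 = 9*3 - 12 = 15, d_7 = (378 - 15^2)/9 = 153/9 = 17, a_7 = floor((19 + 15)/17) = 2.
  m_8 = 17*2 - 15 = 19, d_8 = (378 - 19^2)/17 = 17/17 = 1, a_8 = floor((19 + 19)/1) = 38.
  m_9 = 1*38 - 19 = 19, d_9 = (378 - 19^2)/1 = 17/1 = 17: (m_9, d_9) = (m_1, d_1) = (19, 17), so from here the quotients repeat a_1, ..., a_8; the period length is 8.
Hence the expansion of sqrt(378) is a_0 = 19 followed by the repeating block 2, 3, 1, 4, 1, 3, 2, 38 (period 8).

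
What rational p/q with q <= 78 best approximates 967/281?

Expand x = 967/281 as a continued fraction with the Euclidean algorithm:
  967 = 3*281 + 124, so a_0 = 3.
  281 = 2*124 + 33, so a_1 = 2.
  124 = 3*33 + 25, so a_2 = 3.
  33 = 1*25 + 8, so a_3 = 1.
  25 = 3*8 + 1, so a_4 = 3.
  8 = 8*1 + 0, so a_5 = 8.
so x = [3; 2, 3, 1, 3, 8].
Convergents (p_i = a_i*p_{i-1} + p_{i-2}, q_i = a_i*q_{i-1} + q_{i-2} with p_{-2}=0, p_{-1}=1, q_{-2}=1, q_{-1}=0), until the denominator exceeds 78:
  i=0: a_0=3, p_0 = 3*1 + 0 = 3, q_0 = 3*0 + 1 = 1.
  i=1: a_1=2, p_1 = 2*3 + 1 = 7, q_1 = 2*1 + 0 = 2.
  i=2: a_2=3, p_2 = 3*7 + 3 = 24, q_2 = 3*2 + 1 = 7.
  i=3: a_3=1, p_3 = 1*24 + 7 = 31, q_3 = 1*7 + 2 = 9.
  i=4: a_4=3, p_4 = 3*31 + 24 = 117, q_4 = 3*9 + 7 = 34.
  i=5: a_5=8, p_5 = 8*117 + 31 = 967, q_5 = 8*34 + 9 = 281.
q_5 = 281 > 78, so the last convergent with denominator <= 78 is p_4/q_4 = 117/34.
The closest fraction with denominator <= 78 is either p_4/q_4 or the intermediate fraction (k*p_4 + p_3)/(k*q_4 + q_3) with the largest k >= 1 whose denominator stays <= 78; these approach x as k grows, and every other convergent or intermediate fraction in range is farther away.
Largest k: floor((78 - q_3)/q_4) = floor((78 - 9)/34) = 2.
That gives (2*117 + 31)/(2*34 + 9) = 265/77.
Compare the errors: |x - 117/34| = |967*34 - 117*281|/(281*34) = 1/9554, and |x - 265/77| = |967*77 - 265*281|/(281*77) = 6/21637.
Cross-multiplying, 1*21637 = 21637 < 57324 = 6*9554, so 1/9554 is smaller: the convergent 117/34 is closer to x than 265/77.

117/34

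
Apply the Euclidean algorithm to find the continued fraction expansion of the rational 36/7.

[5; 7]

Run the Euclidean algorithm on 36 and 7; the successive quotients are the partial quotients a_0, a_1, ... (each step inverts the fractional part left over by the previous one):
  36 = 5*7 + 1, so a_0 = 5.
  7 = 7*1 + 0, so a_1 = 7.
The remainder reaches 0 after 2 divisions, so the expansion has 2 partial quotients, read off in order.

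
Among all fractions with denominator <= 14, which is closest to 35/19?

24/13

Expand x = 35/19 as a continued fraction with the Euclidean algorithm:
  35 = 1*19 + 16, so a_0 = 1.
  19 = 1*16 + 3, so a_1 = 1.
  16 = 5*3 + 1, so a_2 = 5.
  3 = 3*1 + 0, so a_3 = 3.
so x = [1; 1, 5, 3].
Convergents (p_i = a_i*p_{i-1} + p_{i-2}, q_i = a_i*q_{i-1} + q_{i-2} with p_{-2}=0, p_{-1}=1, q_{-2}=1, q_{-1}=0), until the denominator exceeds 14:
  i=0: a_0=1, p_0 = 1*1 + 0 = 1, q_0 = 1*0 + 1 = 1.
  i=1: a_1=1, p_1 = 1*1 + 1 = 2, q_1 = 1*1 + 0 = 1.
  i=2: a_2=5, p_2 = 5*2 + 1 = 11, q_2 = 5*1 + 1 = 6.
  i=3: a_3=3, p_3 = 3*11 + 2 = 35, q_3 = 3*6 + 1 = 19.
q_3 = 19 > 14, so the last convergent with denominator <= 14 is p_2/q_2 = 11/6.
The closest fraction with denominator <= 14 is either p_2/q_2 or the intermediate fraction (k*p_2 + p_1)/(k*q_2 + q_1) with the largest k >= 1 whose denominator stays <= 14; these approach x as k grows, and every other convergent or intermediate fraction in range is farther away.
Largest k: floor((14 - q_1)/q_2) = floor((14 - 1)/6) = 2.
That gives (2*11 + 2)/(2*6 + 1) = 24/13.
Compare the errors: |x - 11/6| = |35*6 - 11*19|/(19*6) = 1/114, and |x - 24/13| = |35*13 - 24*19|/(19*13) = 1/247.
Cross-multiplying, 1*114 = 114 < 247 = 1*247, so 1/247 is smaller: the intermediate fraction 24/13 is closer to x than 11/6.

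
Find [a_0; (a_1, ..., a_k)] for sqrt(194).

Write x_i = (sqrt(194) + m_i)/d_i with (m_0, d_0) = (0, 1). a_0 = floor(sqrt(194)) = 13, since 13^2 = 169 <= 194 < 196 = 14^2.
Iterate m_{i+1} = d_i*a_i - m_i, d_{i+1} = (194 - m_{i+1}^2)/d_i, a_{i+1} = floor((a_0 + m_{i+1})/d_{i+1}):
  m_1 = 1*13 - 0 = 13, d_1 = (194 - 13^2)/1 = 25/1 = 25, a_1 = floor((13 + 13)/25) = 1.
  m_2 = 25*1 - 13 = 12, d_2 = (194 - 12^2)/25 = 50/25 = 2, a_2 = floor((13 + 12)/2) = 12.
  m_3 = 2*12 - 12 = 12, d_3 = (194 - 12^2)/2 = 50/2 = 25, a_3 = floor((13 + 12)/25) = 1.
  m_4 = 25*1 - 12 = 13, d_4 = (194 - 13^2)/25 = 25/25 = 1, a_4 = floor((13 + 13)/1) = 26.
  m_5 = 1*26 - 13 = 13, d_5 = (194 - 13^2)/1 = 25/1 = 25: (m_5, d_5) = (m_1, d_1) = (13, 25), so from here the quotients repeat a_1, ..., a_4; the period length is 4.
Hence the expansion of sqrt(194) is a_0 = 13 followed by the repeating block 1, 12, 1, 26 (period 4).

[13; (1, 12, 1, 26)]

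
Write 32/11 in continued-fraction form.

Run the Euclidean algorithm on 32 and 11; the successive quotients are the partial quotients a_0, a_1, ... (each step inverts the fractional part left over by the previous one):
  32 = 2*11 + 10, so a_0 = 2.
  11 = 1*10 + 1, so a_1 = 1.
  10 = 10*1 + 0, so a_2 = 10.
The remainder reaches 0 after 3 divisions, so the expansion has 3 partial quotients, read off in order.

[2; 1, 10]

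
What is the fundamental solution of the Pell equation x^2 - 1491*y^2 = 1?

First expand sqrt(1491) as a continued fraction. With x_i = (sqrt(1491) + m_i)/d_i and (m_0, d_0) = (0, 1): a_0 = floor(sqrt(1491)) = 38, since 38^2 = 1444 <= 1491 < 1521 = 39^2.
Iterate m_{i+1} = d_i*a_i - m_i, d_{i+1} = (1491 - m_{i+1}^2)/d_i, a_{i+1} = floor((a_0 + m_{i+1})/d_{i+1}):
  m_1 = 1*38 - 0 = 38, d_1 = (1491 - 38^2)/1 = 47/1 = 47, a_1 = floor((38 + 38)/47) = 1.
  m_2 = 47*1 - 38 = 9, d_2 = (1491 - 9^2)/47 = 1410/47 = 30, a_2 = floor((38 + 9)/30) = 1.
  m_3 = 30*1 - 9 = 21, d_3 = (1491 - 21^2)/30 = 1050/30 = 35, a_3 = floor((38 + 21)/35) = 1.
  m_4 = 35*1 - 21 = 14, d_4 = (1491 - 14^2)/35 = 1295/35 = 37, a_4 = floor((38 + 14)/37) = 1.
  m_5 = 37*1 - 14 = 23, d_5 = (1491 - 23^2)/37 = 962/37 = 26, a_5 = floor((38 + 23)/26) = 2.
  m_6 = 26*2 - 23 = 29, d_6 = (1491 - 29^2)/26 = 650/26 = 25, a_6 = floor((38 + 29)/25) = 2.
  m_7 = 25*2 - 29 = 21, d_7 = (1491 - 21^2)/25 = 1050/25 = 42, a_7 = floor((38 + 21)/42) = 1.
  m_8 = 42*1 - 21 = 21, d_8 = (1491 - 21^2)/42 = 1050/42 = 25, a_8 = floor((38 + 21)/25) = 2.
  m_9 = 25*2 - 21 = 29, d_9 = (1491 - 29^2)/25 = 650/25 = 26, a_9 = floor((38 + 29)/26) = 2.
  m_10 = 26*2 - 29 = 23, d_10 = (1491 - 23^2)/26 = 962/26 = 37, a_10 = floor((38 + 23)/37) = 1.
  m_11 = 37*1 - 23 = 14, d_11 = (1491 - 14^2)/37 = 1295/37 = 35, a_11 = floor((38 + 14)/35) = 1.
  m_12 = 35*1 - 14 = 21, d_12 = (1491 - 21^2)/35 = 1050/35 = 30, a_12 = floor((38 + 21)/30) = 1.
  m_13 = 30*1 - 21 = 9, d_13 = (1491 - 9^2)/30 = 1410/30 = 47, a_13 = floor((38 + 9)/47) = 1.
  m_14 = 47*1 - 9 = 38, d_14 = (1491 - 38^2)/47 = 47/47 = 1, a_14 = floor((38 + 38)/1) = 76.
  m_15 = 1*76 - 38 = 38, d_15 = (1491 - 38^2)/1 = 47/1 = 47: (m_15, d_15) = (m_1, d_1) = (38, 47), so from here the quotients repeat a_1, ..., a_14; the period length is 14.
So sqrt(1491) = [38; (1, 1, 1, 1, 2, 2, 1, 2, 2, 1, 1, 1, 1, 76)] with period length k = 14.
k is even, so the fundamental solution of x^2 - 1491y^2 = 1 is (p_{k-1}, q_{k-1}) = (p_13, q_13); compute convergents through index 13.
Convergents (p_i = a_i*p_{i-1} + p_{i-2}, q_i = a_i*q_{i-1} + q_{i-2} with p_{-2}=0, p_{-1}=1, q_{-2}=1, q_{-1}=0):
  i=0: a_0=38, p_0 = 38*1 + 0 = 38, q_0 = 38*0 + 1 = 1.
  i=1: a_1=1, p_1 = 1*38 + 1 = 39, q_1 = 1*1 + 0 = 1.
  i=2: a_2=1, p_2 = 1*39 + 38 = 77, q_2 = 1*1 + 1 = 2.
  i=3: a_3=1, p_3 = 1*77 + 39 = 116, q_3 = 1*2 + 1 = 3.
  i=4: a_4=1, p_4 = 1*116 + 77 = 193, q_4 = 1*3 + 2 = 5.
  i=5: a_5=2, p_5 = 2*193 + 116 = 502, q_5 = 2*5 + 3 = 13.
  i=6: a_6=2, p_6 = 2*502 + 193 = 1197, q_6 = 2*13 + 5 = 31.
  i=7: a_7=1, p_7 = 1*1197 + 502 = 1699, q_7 = 1*31 + 13 = 44.
  i=8: a_8=2, p_8 = 2*1699 + 1197 = 4595, q_8 = 2*44 + 31 = 119.
  i=9: a_9=2, p_9 = 2*4595 + 1699 = 10889, q_9 = 2*119 + 44 = 282.
  i=10: a_10=1, p_10 = 1*10889 + 4595 = 15484, q_10 = 1*282 + 119 = 401.
  i=11: a_11=1, p_11 = 1*15484 + 10889 = 26373, q_11 = 1*401 + 282 = 683.
  i=12: a_12=1, p_12 = 1*26373 + 15484 = 41857, q_12 = 1*683 + 401 = 1084.
  i=13: a_13=1, p_13 = 1*41857 + 26373 = 68230, q_13 = 1*1084 + 683 = 1767.
Check: 68230^2 - 1491*1767^2 = 4655332900 - 4655332899 = 1, so (x, y) = (68230, 1767) solves the equation, and by the theorem it is the least positive solution.

(x, y) = (68230, 1767)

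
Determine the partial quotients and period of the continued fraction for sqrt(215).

Write x_i = (sqrt(215) + m_i)/d_i with (m_0, d_0) = (0, 1). a_0 = floor(sqrt(215)) = 14, since 14^2 = 196 <= 215 < 225 = 15^2.
Iterate m_{i+1} = d_i*a_i - m_i, d_{i+1} = (215 - m_{i+1}^2)/d_i, a_{i+1} = floor((a_0 + m_{i+1})/d_{i+1}):
  m_1 = 1*14 - 0 = 14, d_1 = (215 - 14^2)/1 = 19/1 = 19, a_1 = floor((14 + 14)/19) = 1.
  m_2 = 19*1 - 14 = 5, d_2 = (215 - 5^2)/19 = 190/19 = 10, a_2 = floor((14 + 5)/10) = 1.
  m_3 = 10*1 - 5 = 5, d_3 = (215 - 5^2)/10 = 190/10 = 19, a_3 = floor((14 + 5)/19) = 1.
  m_4 = 19*1 - 5 = 14, d_4 = (215 - 14^2)/19 = 19/19 = 1, a_4 = floor((14 + 14)/1) = 28.
  m_5 = 1*28 - 14 = 14, d_5 = (215 - 14^2)/1 = 19/1 = 19: (m_5, d_5) = (m_1, d_1) = (14, 19), so from here the quotients repeat a_1, ..., a_4; the period length is 4.
Hence the expansion of sqrt(215) is a_0 = 14 followed by the repeating block 1, 1, 1, 28 (period 4).

[14; (1, 1, 1, 28)]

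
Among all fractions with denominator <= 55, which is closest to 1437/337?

226/53

Expand x = 1437/337 as a continued fraction with the Euclidean algorithm:
  1437 = 4*337 + 89, so a_0 = 4.
  337 = 3*89 + 70, so a_1 = 3.
  89 = 1*70 + 19, so a_2 = 1.
  70 = 3*19 + 13, so a_3 = 3.
  19 = 1*13 + 6, so a_4 = 1.
  13 = 2*6 + 1, so a_5 = 2.
  6 = 6*1 + 0, so a_6 = 6.
so x = [4; 3, 1, 3, 1, 2, 6].
Convergents (p_i = a_i*p_{i-1} + p_{i-2}, q_i = a_i*q_{i-1} + q_{i-2} with p_{-2}=0, p_{-1}=1, q_{-2}=1, q_{-1}=0), until the denominator exceeds 55:
  i=0: a_0=4, p_0 = 4*1 + 0 = 4, q_0 = 4*0 + 1 = 1.
  i=1: a_1=3, p_1 = 3*4 + 1 = 13, q_1 = 3*1 + 0 = 3.
  i=2: a_2=1, p_2 = 1*13 + 4 = 17, q_2 = 1*3 + 1 = 4.
  i=3: a_3=3, p_3 = 3*17 + 13 = 64, q_3 = 3*4 + 3 = 15.
  i=4: a_4=1, p_4 = 1*64 + 17 = 81, q_4 = 1*15 + 4 = 19.
  i=5: a_5=2, p_5 = 2*81 + 64 = 226, q_5 = 2*19 + 15 = 53.
  i=6: a_6=6, p_6 = 6*226 + 81 = 1437, q_6 = 6*53 + 19 = 337.
q_6 = 337 > 55, so the last convergent with denominator <= 55 is p_5/q_5 = 226/53.
The closest fraction with denominator <= 55 is either p_5/q_5 or the intermediate fraction (k*p_5 + p_4)/(k*q_5 + q_4) with the largest k >= 1 whose denominator stays <= 55; these approach x as k grows, and every other convergent or intermediate fraction in range is farther away.
Largest k: floor((55 - q_4)/q_5) = floor((55 - 19)/53) = 0.
Since k = 0, no intermediate fraction beyond p_5/q_5 has denominator <= 55, so the convergent 226/53 is the closest (its error is |1437*53 - 226*337|/(337*53) = 1/17861).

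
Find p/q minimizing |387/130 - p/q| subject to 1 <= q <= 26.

77/26

Expand x = 387/130 as a continued fraction with the Euclidean algorithm:
  387 = 2*130 + 127, so a_0 = 2.
  130 = 1*127 + 3, so a_1 = 1.
  127 = 42*3 + 1, so a_2 = 42.
  3 = 3*1 + 0, so a_3 = 3.
so x = [2; 1, 42, 3].
Convergents (p_i = a_i*p_{i-1} + p_{i-2}, q_i = a_i*q_{i-1} + q_{i-2} with p_{-2}=0, p_{-1}=1, q_{-2}=1, q_{-1}=0), until the denominator exceeds 26:
  i=0: a_0=2, p_0 = 2*1 + 0 = 2, q_0 = 2*0 + 1 = 1.
  i=1: a_1=1, p_1 = 1*2 + 1 = 3, q_1 = 1*1 + 0 = 1.
  i=2: a_2=42, p_2 = 42*3 + 2 = 128, q_2 = 42*1 + 1 = 43.
q_2 = 43 > 26, so the last convergent with denominator <= 26 is p_1/q_1 = 3/1.
The closest fraction with denominator <= 26 is either p_1/q_1 or the intermediate fraction (k*p_1 + p_0)/(k*q_1 + q_0) with the largest k >= 1 whose denominator stays <= 26; these approach x as k grows, and every other convergent or intermediate fraction in range is farther away.
Largest k: floor((26 - q_0)/q_1) = floor((26 - 1)/1) = 25.
That gives (25*3 + 2)/(25*1 + 1) = 77/26.
Compare the errors: |x - 3/1| = |387*1 - 3*130|/(130*1) = 3/130, and |x - 77/26| = |387*26 - 77*130|/(130*26) = 52/3380.
Cross-multiplying, 52*130 = 6760 < 10140 = 3*3380, so 52/3380 is smaller: the intermediate fraction 77/26 is closer to x than 3/1.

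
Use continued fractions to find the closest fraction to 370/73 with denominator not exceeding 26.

76/15

Expand x = 370/73 as a continued fraction with the Euclidean algorithm:
  370 = 5*73 + 5, so a_0 = 5.
  73 = 14*5 + 3, so a_1 = 14.
  5 = 1*3 + 2, so a_2 = 1.
  3 = 1*2 + 1, so a_3 = 1.
  2 = 2*1 + 0, so a_4 = 2.
so x = [5; 14, 1, 1, 2].
Convergents (p_i = a_i*p_{i-1} + p_{i-2}, q_i = a_i*q_{i-1} + q_{i-2} with p_{-2}=0, p_{-1}=1, q_{-2}=1, q_{-1}=0), until the denominator exceeds 26:
  i=0: a_0=5, p_0 = 5*1 + 0 = 5, q_0 = 5*0 + 1 = 1.
  i=1: a_1=14, p_1 = 14*5 + 1 = 71, q_1 = 14*1 + 0 = 14.
  i=2: a_2=1, p_2 = 1*71 + 5 = 76, q_2 = 1*14 + 1 = 15.
  i=3: a_3=1, p_3 = 1*76 + 71 = 147, q_3 = 1*15 + 14 = 29.
q_3 = 29 > 26, so the last convergent with denominator <= 26 is p_2/q_2 = 76/15.
The closest fraction with denominator <= 26 is either p_2/q_2 or the intermediate fraction (k*p_2 + p_1)/(k*q_2 + q_1) with the largest k >= 1 whose denominator stays <= 26; these approach x as k grows, and every other convergent or intermediate fraction in range is farther away.
Largest k: floor((26 - q_1)/q_2) = floor((26 - 14)/15) = 0.
Since k = 0, no intermediate fraction beyond p_2/q_2 has denominator <= 26, so the convergent 76/15 is the closest (its error is |370*15 - 76*73|/(73*15) = 2/1095).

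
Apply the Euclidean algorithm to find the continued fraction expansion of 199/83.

[2; 2, 1, 1, 16]

Run the Euclidean algorithm on 199 and 83; the successive quotients are the partial quotients a_0, a_1, ... (each step inverts the fractional part left over by the previous one):
  199 = 2*83 + 33, so a_0 = 2.
  83 = 2*33 + 17, so a_1 = 2.
  33 = 1*17 + 16, so a_2 = 1.
  17 = 1*16 + 1, so a_3 = 1.
  16 = 16*1 + 0, so a_4 = 16.
The remainder reaches 0 after 5 divisions, so the expansion has 5 partial quotients, read off in order.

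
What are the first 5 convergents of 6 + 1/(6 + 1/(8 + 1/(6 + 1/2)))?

6/1, 37/6, 302/49, 1849/300, 4000/649

Using the convergent recurrence p_i = a_i*p_{i-1} + p_{i-2}, q_i = a_i*q_{i-1} + q_{i-2} with p_{-2}=0, p_{-1}=1, q_{-2}=1, q_{-1}=0:
  i=0: a_0=6, p_0 = 6*1 + 0 = 6, q_0 = 6*0 + 1 = 1.
  i=1: a_1=6, p_1 = 6*6 + 1 = 37, q_1 = 6*1 + 0 = 6.
  i=2: a_2=8, p_2 = 8*37 + 6 = 302, q_2 = 8*6 + 1 = 49.
  i=3: a_3=6, p_3 = 6*302 + 37 = 1849, q_3 = 6*49 + 6 = 300.
  i=4: a_4=2, p_4 = 2*1849 + 302 = 4000, q_4 = 2*300 + 49 = 649.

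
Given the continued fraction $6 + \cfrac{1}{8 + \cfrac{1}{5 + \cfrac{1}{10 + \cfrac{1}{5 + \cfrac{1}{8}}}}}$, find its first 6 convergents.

Using the convergent recurrence p_i = a_i*p_{i-1} + p_{i-2}, q_i = a_i*q_{i-1} + q_{i-2} with p_{-2}=0, p_{-1}=1, q_{-2}=1, q_{-1}=0:
  i=0: a_0=6, p_0 = 6*1 + 0 = 6, q_0 = 6*0 + 1 = 1.
  i=1: a_1=8, p_1 = 8*6 + 1 = 49, q_1 = 8*1 + 0 = 8.
  i=2: a_2=5, p_2 = 5*49 + 6 = 251, q_2 = 5*8 + 1 = 41.
  i=3: a_3=10, p_3 = 10*251 + 49 = 2559, q_3 = 10*41 + 8 = 418.
  i=4: a_4=5, p_4 = 5*2559 + 251 = 13046, q_4 = 5*418 + 41 = 2131.
  i=5: a_5=8, p_5 = 8*13046 + 2559 = 106927, q_5 = 8*2131 + 418 = 17466.

6/1, 49/8, 251/41, 2559/418, 13046/2131, 106927/17466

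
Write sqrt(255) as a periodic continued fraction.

[15; (1, 30)]

Write x_i = (sqrt(255) + m_i)/d_i with (m_0, d_0) = (0, 1). a_0 = floor(sqrt(255)) = 15, since 15^2 = 225 <= 255 < 256 = 16^2.
Iterate m_{i+1} = d_i*a_i - m_i, d_{i+1} = (255 - m_{i+1}^2)/d_i, a_{i+1} = floor((a_0 + m_{i+1})/d_{i+1}):
  m_1 = 1*15 - 0 = 15, d_1 = (255 - 15^2)/1 = 30/1 = 30, a_1 = floor((15 + 15)/30) = 1.
  m_2 = 30*1 - 15 = 15, d_2 = (255 - 15^2)/30 = 30/30 = 1, a_2 = floor((15 + 15)/1) = 30.
  m_3 = 1*30 - 15 = 15, d_3 = (255 - 15^2)/1 = 30/1 = 30: (m_3, d_3) = (m_1, d_1) = (15, 30), so from here the quotients repeat a_1, a_2; the period length is 2.
Hence the expansion of sqrt(255) is a_0 = 15 followed by the repeating block 1, 30 (period 2).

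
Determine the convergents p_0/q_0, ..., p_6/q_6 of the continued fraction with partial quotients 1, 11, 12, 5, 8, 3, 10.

1/1, 12/11, 145/133, 737/676, 6041/5541, 18860/17299, 194641/178531

Using the convergent recurrence p_i = a_i*p_{i-1} + p_{i-2}, q_i = a_i*q_{i-1} + q_{i-2} with p_{-2}=0, p_{-1}=1, q_{-2}=1, q_{-1}=0:
  i=0: a_0=1, p_0 = 1*1 + 0 = 1, q_0 = 1*0 + 1 = 1.
  i=1: a_1=11, p_1 = 11*1 + 1 = 12, q_1 = 11*1 + 0 = 11.
  i=2: a_2=12, p_2 = 12*12 + 1 = 145, q_2 = 12*11 + 1 = 133.
  i=3: a_3=5, p_3 = 5*145 + 12 = 737, q_3 = 5*133 + 11 = 676.
  i=4: a_4=8, p_4 = 8*737 + 145 = 6041, q_4 = 8*676 + 133 = 5541.
  i=5: a_5=3, p_5 = 3*6041 + 737 = 18860, q_5 = 3*5541 + 676 = 17299.
  i=6: a_6=10, p_6 = 10*18860 + 6041 = 194641, q_6 = 10*17299 + 5541 = 178531.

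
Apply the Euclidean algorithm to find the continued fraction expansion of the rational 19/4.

Run the Euclidean algorithm on 19 and 4; the successive quotients are the partial quotients a_0, a_1, ... (each step inverts the fractional part left over by the previous one):
  19 = 4*4 + 3, so a_0 = 4.
  4 = 1*3 + 1, so a_1 = 1.
  3 = 3*1 + 0, so a_2 = 3.
The remainder reaches 0 after 3 divisions, so the expansion has 3 partial quotients, read off in order.

[4; 1, 3]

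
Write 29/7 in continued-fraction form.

Run the Euclidean algorithm on 29 and 7; the successive quotients are the partial quotients a_0, a_1, ... (each step inverts the fractional part left over by the previous one):
  29 = 4*7 + 1, so a_0 = 4.
  7 = 7*1 + 0, so a_1 = 7.
The remainder reaches 0 after 2 divisions, so the expansion has 2 partial quotients, read off in order.

[4; 7]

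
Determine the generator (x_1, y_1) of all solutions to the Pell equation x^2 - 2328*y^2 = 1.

First expand sqrt(2328) as a continued fraction. With x_i = (sqrt(2328) + m_i)/d_i and (m_0, d_0) = (0, 1): a_0 = floor(sqrt(2328)) = 48, since 48^2 = 2304 <= 2328 < 2401 = 49^2.
Iterate m_{i+1} = d_i*a_i - m_i, d_{i+1} = (2328 - m_{i+1}^2)/d_i, a_{i+1} = floor((a_0 + m_{i+1})/d_{i+1}):
  m_1 = 1*48 - 0 = 48, d_1 = (2328 - 48^2)/1 = 24/1 = 24, a_1 = floor((48 + 48)/24) = 4.
  m_2 = 24*4 - 48 = 48, d_2 = (2328 - 48^2)/24 = 24/24 = 1, a_2 = floor((48 + 48)/1) = 96.
  m_3 = 1*96 - 48 = 48, d_3 = (2328 - 48^2)/1 = 24/1 = 24: (m_3, d_3) = (m_1, d_1) = (48, 24), so from here the quotients repeat a_1, a_2; the period length is 2.
So sqrt(2328) = [48; (4, 96)] with period length k = 2.
k is even, so the fundamental solution of x^2 - 2328y^2 = 1 is (p_{k-1}, q_{k-1}) = (p_1, q_1); compute convergents through index 1.
Convergents (p_i = a_i*p_{i-1} + p_{i-2}, q_i = a_i*q_{i-1} + q_{i-2} with p_{-2}=0, p_{-1}=1, q_{-2}=1, q_{-1}=0):
  i=0: a_0=48, p_0 = 48*1 + 0 = 48, q_0 = 48*0 + 1 = 1.
  i=1: a_1=4, p_1 = 4*48 + 1 = 193, q_1 = 4*1 + 0 = 4.
Check: 193^2 - 2328*4^2 = 37249 - 37248 = 1, so (x, y) = (193, 4) solves the equation, and by the theorem it is the least positive solution.

(x, y) = (193, 4)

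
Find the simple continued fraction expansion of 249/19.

Run the Euclidean algorithm on 249 and 19; the successive quotients are the partial quotients a_0, a_1, ... (each step inverts the fractional part left over by the previous one):
  249 = 13*19 + 2, so a_0 = 13.
  19 = 9*2 + 1, so a_1 = 9.
  2 = 2*1 + 0, so a_2 = 2.
The remainder reaches 0 after 3 divisions, so the expansion has 3 partial quotients, read off in order.

[13; 9, 2]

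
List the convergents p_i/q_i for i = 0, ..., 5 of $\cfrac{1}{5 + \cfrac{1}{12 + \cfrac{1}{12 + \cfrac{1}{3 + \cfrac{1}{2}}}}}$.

0/1, 1/5, 12/61, 145/737, 447/2272, 1039/5281

Using the convergent recurrence p_i = a_i*p_{i-1} + p_{i-2}, q_i = a_i*q_{i-1} + q_{i-2} with p_{-2}=0, p_{-1}=1, q_{-2}=1, q_{-1}=0:
  i=0: a_0=0, p_0 = 0*1 + 0 = 0, q_0 = 0*0 + 1 = 1.
  i=1: a_1=5, p_1 = 5*0 + 1 = 1, q_1 = 5*1 + 0 = 5.
  i=2: a_2=12, p_2 = 12*1 + 0 = 12, q_2 = 12*5 + 1 = 61.
  i=3: a_3=12, p_3 = 12*12 + 1 = 145, q_3 = 12*61 + 5 = 737.
  i=4: a_4=3, p_4 = 3*145 + 12 = 447, q_4 = 3*737 + 61 = 2272.
  i=5: a_5=2, p_5 = 2*447 + 145 = 1039, q_5 = 2*2272 + 737 = 5281.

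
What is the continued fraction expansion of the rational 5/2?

[2; 2]

Run the Euclidean algorithm on 5 and 2; the successive quotients are the partial quotients a_0, a_1, ... (each step inverts the fractional part left over by the previous one):
  5 = 2*2 + 1, so a_0 = 2.
  2 = 2*1 + 0, so a_1 = 2.
The remainder reaches 0 after 2 divisions, so the expansion has 2 partial quotients, read off in order.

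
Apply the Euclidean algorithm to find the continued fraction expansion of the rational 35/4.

Run the Euclidean algorithm on 35 and 4; the successive quotients are the partial quotients a_0, a_1, ... (each step inverts the fractional part left over by the previous one):
  35 = 8*4 + 3, so a_0 = 8.
  4 = 1*3 + 1, so a_1 = 1.
  3 = 3*1 + 0, so a_2 = 3.
The remainder reaches 0 after 3 divisions, so the expansion has 3 partial quotients, read off in order.

[8; 1, 3]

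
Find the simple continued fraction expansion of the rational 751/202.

Run the Euclidean algorithm on 751 and 202; the successive quotients are the partial quotients a_0, a_1, ... (each step inverts the fractional part left over by the previous one):
  751 = 3*202 + 145, so a_0 = 3.
  202 = 1*145 + 57, so a_1 = 1.
  145 = 2*57 + 31, so a_2 = 2.
  57 = 1*31 + 26, so a_3 = 1.
  31 = 1*26 + 5, so a_4 = 1.
  26 = 5*5 + 1, so a_5 = 5.
  5 = 5*1 + 0, so a_6 = 5.
The remainder reaches 0 after 7 divisions, so the expansion has 7 partial quotients, read off in order.

[3; 1, 2, 1, 1, 5, 5]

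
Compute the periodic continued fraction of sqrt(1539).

Write x_i = (sqrt(1539) + m_i)/d_i with (m_0, d_0) = (0, 1). a_0 = floor(sqrt(1539)) = 39, since 39^2 = 1521 <= 1539 < 1600 = 40^2.
Iterate m_{i+1} = d_i*a_i - m_i, d_{i+1} = (1539 - m_{i+1}^2)/d_i, a_{i+1} = floor((a_0 + m_{i+1})/d_{i+1}):
  m_1 = 1*39 - 0 = 39, d_1 = (1539 - 39^2)/1 = 18/1 = 18, a_1 = floor((39 + 39)/18) = 4.
  m_2 = 18*4 - 39 = 33, d_2 = (1539 - 33^2)/18 = 450/18 = 25, a_2 = floor((39 + 33)/25) = 2.
  m_3 = 25*2 - 33 = 17, d_3 = (1539 - 17^2)/25 = 1250/25 = 50, a_3 = floor((39 + 17)/50) = 1.
  m_4 = 50*1 - 17 = 33, d_4 = (1539 - 33^2)/50 = 450/50 = 9, a_4 = floor((39 + 33)/9) = 8.
  m_5 = 9*8 - 33 = 39, d_5 = (1539 - 39^2)/9 = 18/9 = 2, a_5 = floor((39 + 39)/2) = 39.
  m_6 = 2*39 - 39 = 39, d_6 = (1539 - 39^2)/2 = 18/2 = 9, a_6 = floor((39 + 39)/9) = 8.
  m_7 = 9*8 - 39 = 33, d_7 = (1539 - 33^2)/9 = 450/9 = 50, a_7 = floor((39 + 33)/50) = 1.
  m_8 = 50*1 - 33 = 17, d_8 = (1539 - 17^2)/50 = 1250/50 = 25, a_8 = floor((39 + 17)/25) = 2.
  m_9 = 25*2 - 17 = 33, d_9 = (1539 - 33^2)/25 = 450/25 = 18, a_9 = floor((39 + 33)/18) = 4.
  m_10 = 18*4 - 33 = 39, d_10 = (1539 - 39^2)/18 = 18/18 = 1, a_10 = floor((39 + 39)/1) = 78.
  m_11 = 1*78 - 39 = 39, d_11 = (1539 - 39^2)/1 = 18/1 = 18: (m_11, d_11) = (m_1, d_1) = (39, 18), so from here the quotients repeat a_1, ..., a_10; the period length is 10.
Hence the expansion of sqrt(1539) is a_0 = 39 followed by the repeating block 4, 2, 1, 8, 39, 8, 1, 2, 4, 78 (period 10).

[39; (4, 2, 1, 8, 39, 8, 1, 2, 4, 78)]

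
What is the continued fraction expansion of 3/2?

Run the Euclidean algorithm on 3 and 2; the successive quotients are the partial quotients a_0, a_1, ... (each step inverts the fractional part left over by the previous one):
  3 = 1*2 + 1, so a_0 = 1.
  2 = 2*1 + 0, so a_1 = 2.
The remainder reaches 0 after 2 divisions, so the expansion has 2 partial quotients, read off in order.

[1; 2]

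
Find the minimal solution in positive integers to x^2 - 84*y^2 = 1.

First expand sqrt(84) as a continued fraction. With x_i = (sqrt(84) + m_i)/d_i and (m_0, d_0) = (0, 1): a_0 = floor(sqrt(84)) = 9, since 9^2 = 81 <= 84 < 100 = 10^2.
Iterate m_{i+1} = d_i*a_i - m_i, d_{i+1} = (84 - m_{i+1}^2)/d_i, a_{i+1} = floor((a_0 + m_{i+1})/d_{i+1}):
  m_1 = 1*9 - 0 = 9, d_1 = (84 - 9^2)/1 = 3/1 = 3, a_1 = floor((9 + 9)/3) = 6.
  m_2 = 3*6 - 9 = 9, d_2 = (84 - 9^2)/3 = 3/3 = 1, a_2 = floor((9 + 9)/1) = 18.
  m_3 = 1*18 - 9 = 9, d_3 = (84 - 9^2)/1 = 3/1 = 3: (m_3, d_3) = (m_1, d_1) = (9, 3), so from here the quotients repeat a_1, a_2; the period length is 2.
So sqrt(84) = [9; (6, 18)] with period length k = 2.
k is even, so the fundamental solution of x^2 - 84y^2 = 1 is (p_{k-1}, q_{k-1}) = (p_1, q_1); compute convergents through index 1.
Convergents (p_i = a_i*p_{i-1} + p_{i-2}, q_i = a_i*q_{i-1} + q_{i-2} with p_{-2}=0, p_{-1}=1, q_{-2}=1, q_{-1}=0):
  i=0: a_0=9, p_0 = 9*1 + 0 = 9, q_0 = 9*0 + 1 = 1.
  i=1: a_1=6, p_1 = 6*9 + 1 = 55, q_1 = 6*1 + 0 = 6.
Check: 55^2 - 84*6^2 = 3025 - 3024 = 1, so (x, y) = (55, 6) solves the equation, and by the theorem it is the least positive solution.

(x, y) = (55, 6)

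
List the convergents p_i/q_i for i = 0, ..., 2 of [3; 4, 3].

Using the convergent recurrence p_i = a_i*p_{i-1} + p_{i-2}, q_i = a_i*q_{i-1} + q_{i-2} with p_{-2}=0, p_{-1}=1, q_{-2}=1, q_{-1}=0:
  i=0: a_0=3, p_0 = 3*1 + 0 = 3, q_0 = 3*0 + 1 = 1.
  i=1: a_1=4, p_1 = 4*3 + 1 = 13, q_1 = 4*1 + 0 = 4.
  i=2: a_2=3, p_2 = 3*13 + 3 = 42, q_2 = 3*4 + 1 = 13.

3/1, 13/4, 42/13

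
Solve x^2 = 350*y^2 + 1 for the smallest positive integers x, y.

First expand sqrt(350) as a continued fraction. With x_i = (sqrt(350) + m_i)/d_i and (m_0, d_0) = (0, 1): a_0 = floor(sqrt(350)) = 18, since 18^2 = 324 <= 350 < 361 = 19^2.
Iterate m_{i+1} = d_i*a_i - m_i, d_{i+1} = (350 - m_{i+1}^2)/d_i, a_{i+1} = floor((a_0 + m_{i+1})/d_{i+1}):
  m_1 = 1*18 - 0 = 18, d_1 = (350 - 18^2)/1 = 26/1 = 26, a_1 = floor((18 + 18)/26) = 1.
  m_2 = 26*1 - 18 = 8, d_2 = (350 - 8^2)/26 = 286/26 = 11, a_2 = floor((18 + 8)/11) = 2.
  m_3 = 11*2 - 8 = 14, d_3 = (350 - 14^2)/11 = 154/11 = 14, a_3 = floor((18 + 14)/14) = 2.
  m_4 = 14*2 - 14 = 14, d_4 = (350 - 14^2)/14 = 154/14 = 11, a_4 = floor((18 + 14)/11) = 2.
  m_5 = 11*2 - 14 = 8, d_5 = (350 - 8^2)/11 = 286/11 = 26, a_5 = floor((18 + 8)/26) = 1.
  m_6 = 26*1 - 8 = 18, d_6 = (350 - 18^2)/26 = 26/26 = 1, a_6 = floor((18 + 18)/1) = 36.
  m_7 = 1*36 - 18 = 18, d_7 = (350 - 18^2)/1 = 26/1 = 26: (m_7, d_7) = (m_1, d_1) = (18, 26), so from here the quotients repeat a_1, ..., a_6; the period length is 6.
So sqrt(350) = [18; (1, 2, 2, 2, 1, 36)] with period length k = 6.
k is even, so the fundamental solution of x^2 - 350y^2 = 1 is (p_{k-1}, q_{k-1}) = (p_5, q_5); compute convergents through index 5.
Convergents (p_i = a_i*p_{i-1} + p_{i-2}, q_i = a_i*q_{i-1} + q_{i-2} with p_{-2}=0, p_{-1}=1, q_{-2}=1, q_{-1}=0):
  i=0: a_0=18, p_0 = 18*1 + 0 = 18, q_0 = 18*0 + 1 = 1.
  i=1: a_1=1, p_1 = 1*18 + 1 = 19, q_1 = 1*1 + 0 = 1.
  i=2: a_2=2, p_2 = 2*19 + 18 = 56, q_2 = 2*1 + 1 = 3.
  i=3: a_3=2, p_3 = 2*56 + 19 = 131, q_3 = 2*3 + 1 = 7.
  i=4: a_4=2, p_4 = 2*131 + 56 = 318, q_4 = 2*7 + 3 = 17.
  i=5: a_5=1, p_5 = 1*318 + 131 = 449, q_5 = 1*17 + 7 = 24.
Check: 449^2 - 350*24^2 = 201601 - 201600 = 1, so (x, y) = (449, 24) solves the equation, and by the theorem it is the least positive solution.

(x, y) = (449, 24)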